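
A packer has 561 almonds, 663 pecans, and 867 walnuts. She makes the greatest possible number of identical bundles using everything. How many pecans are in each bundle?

13

Number of bundles = gcd(561, 663, 867).
561 = 3 × 11 × 17
663 = 3 × 13 × 17
867 = 3 × 17^2
gcd(561, 663, 867) = 3 × 17 = 51.
pecans per bundle = 663 / 51 = 13.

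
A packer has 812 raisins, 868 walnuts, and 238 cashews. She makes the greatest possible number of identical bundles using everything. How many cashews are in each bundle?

17

Number of bundles = gcd(812, 868, 238).
812 = 2^2 × 7 × 29
868 = 2^2 × 7 × 31
238 = 2 × 7 × 17
gcd(812, 868, 238) = 2 × 7 = 14.
cashews per bundle = 238 / 14 = 17.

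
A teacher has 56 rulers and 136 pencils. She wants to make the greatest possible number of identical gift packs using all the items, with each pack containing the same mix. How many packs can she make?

By the Euclidean algorithm:
136 = 2 × 56 + 24
56 = 2 × 24 + 8
24 = 3 × 8 + 0
gcd(56, 136) = 8.

8 packs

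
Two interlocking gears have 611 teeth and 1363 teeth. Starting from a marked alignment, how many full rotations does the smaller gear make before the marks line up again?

29 rotations

All finish a whole number of cycles simultaneously at t = LCM of the periods.
611 = 13 × 47
1363 = 29 × 47
LCM(611, 1363) = 13 × 29 × 47 = 17719.
Rotations for period 611: 17719 / 611 = 29.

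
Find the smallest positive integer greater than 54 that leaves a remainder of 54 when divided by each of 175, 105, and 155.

16329

N − 54 must be a common multiple of 175, 105, and 155.
175 = 5^2 × 7
105 = 3 × 5 × 7
155 = 5 × 31
LCM(175, 105, 155) = 3 × 5^2 × 7 × 31 = 16275.
Smallest N > 54 is LCM + 54 = 16275 + 54 = 16329.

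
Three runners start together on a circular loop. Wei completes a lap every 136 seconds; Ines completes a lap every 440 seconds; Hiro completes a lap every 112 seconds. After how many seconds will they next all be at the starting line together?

The first simultaneous occurrence is after LCM of the individual periods.
136 = 2^3 × 17
440 = 2^3 × 5 × 11
112 = 2^4 × 7
LCM(136, 440, 112) = 2^4 × 5 × 7 × 11 × 17 = 104720.

104720 seconds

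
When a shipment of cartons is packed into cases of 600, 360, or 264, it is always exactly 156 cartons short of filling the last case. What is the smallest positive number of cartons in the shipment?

19644

Being 156 short of a full case of size k means N ≡ −156 (mod k), i.e. N + 156 is a multiple of each size.
600 = 2^3 × 3 × 5^2
360 = 2^3 × 3^2 × 5
264 = 2^3 × 3 × 11
LCM(600, 360, 264) = 2^3 × 3^2 × 5^2 × 11 = 19800.
Smallest positive N is 19800 − 156 = 19644.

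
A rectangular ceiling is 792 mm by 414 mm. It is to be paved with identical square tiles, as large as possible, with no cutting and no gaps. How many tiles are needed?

1012

Tile side = gcd(792, 414).
792 = 2^3 × 3^2 × 11
414 = 2 × 3^2 × 23
gcd(792, 414) = 2 × 3^2 = 18.
Tiles: (792/18) × (414/18) = 44 × 23 = 1012.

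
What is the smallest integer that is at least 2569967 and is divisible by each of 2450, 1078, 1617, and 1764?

The integer must be a common multiple of 2450, 1078, 1617, and 1764, so a multiple of their LCM.
2450 = 2 × 5^2 × 7^2
1078 = 2 × 7^2 × 11
1617 = 3 × 7^2 × 11
1764 = 2^2 × 3^2 × 7^2
LCM(2450, 1078, 1617, 1764) = 2^2 × 3^2 × 5^2 × 7^2 × 11 = 485100.
Smallest multiple of 485100 that is ≥ 2569967: ⌈2569967/485100⌉ × 485100 = 6 × 485100 = 2910600.

2910600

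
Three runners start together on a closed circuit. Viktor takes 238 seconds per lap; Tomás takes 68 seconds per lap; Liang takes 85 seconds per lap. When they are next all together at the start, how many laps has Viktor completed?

They are all back at their starting positions together after one LCM of the periods.
238 = 2 × 7 × 17
68 = 2^2 × 17
85 = 5 × 17
LCM(238, 68, 85) = 2^2 × 5 × 7 × 17 = 2380.
Laps for period 238: 2380 / 238 = 10.

10 laps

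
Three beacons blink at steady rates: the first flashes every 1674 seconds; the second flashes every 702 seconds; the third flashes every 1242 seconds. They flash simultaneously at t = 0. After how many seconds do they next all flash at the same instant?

We need the least common multiple of the intervals.
1674 = 2 × 3^3 × 31
702 = 2 × 3^3 × 13
1242 = 2 × 3^3 × 23
LCM(1674, 702, 1242) = 2 × 3^3 × 13 × 23 × 31 = 500526.

500526 seconds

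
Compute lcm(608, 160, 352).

608 = 2^5 × 19
160 = 2^5 × 5
352 = 2^5 × 11
LCM(608, 160, 352) = 2^5 × 5 × 11 × 19 = 33440.

33440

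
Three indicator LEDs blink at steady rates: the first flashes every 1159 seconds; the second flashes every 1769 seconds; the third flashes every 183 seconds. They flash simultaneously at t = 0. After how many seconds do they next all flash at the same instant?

100833 seconds

We need the least common multiple of the intervals.
1159 = 19 × 61
1769 = 29 × 61
183 = 3 × 61
LCM(1159, 1769, 183) = 3 × 19 × 29 × 61 = 100833.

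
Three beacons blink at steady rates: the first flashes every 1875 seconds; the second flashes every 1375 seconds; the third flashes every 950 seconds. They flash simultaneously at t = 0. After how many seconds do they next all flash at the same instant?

They coincide at every common multiple of the periods; the first is the LCM.
1875 = 3 × 5^4
1375 = 5^3 × 11
950 = 2 × 5^2 × 19
LCM(1875, 1375, 950) = 2 × 3 × 5^4 × 11 × 19 = 783750.

783750 seconds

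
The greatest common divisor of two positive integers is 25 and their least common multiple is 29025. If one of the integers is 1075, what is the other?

For two integers, gcd × lcm = product, so the other is (25 × 29025) / 1075 = 725625 / 1075 = 675.

675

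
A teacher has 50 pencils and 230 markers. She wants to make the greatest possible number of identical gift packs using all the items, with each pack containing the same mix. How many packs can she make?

10 packs

The pack count must divide each quantity, so the greatest is gcd(50, 230).
50 = 2 × 5^2
230 = 2 × 5 × 23
gcd(50, 230) = 2 × 5 = 10.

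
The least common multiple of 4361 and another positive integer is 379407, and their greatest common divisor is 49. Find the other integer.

gcd × lcm = product of the two integers, so the other integer is (49 × 379407) / 4361 = 4263.

4263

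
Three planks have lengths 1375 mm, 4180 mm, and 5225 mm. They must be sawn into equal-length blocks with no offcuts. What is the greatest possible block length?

This is the greatest common divisor of 1375, 4180, and 5225.
1375 = 5^3 × 11
4180 = 2^2 × 5 × 11 × 19
5225 = 5^2 × 11 × 19
gcd(1375, 4180, 5225) = 5 × 11 = 55.

55 mm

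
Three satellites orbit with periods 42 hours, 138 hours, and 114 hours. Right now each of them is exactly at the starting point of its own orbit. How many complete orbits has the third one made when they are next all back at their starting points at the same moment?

The first common completion time is the LCM of the periods.
42 = 2 × 3 × 7
138 = 2 × 3 × 23
114 = 2 × 3 × 19
LCM(42, 138, 114) = 2 × 3 × 7 × 19 × 23 = 18354.
Orbits for period 114: 18354 / 114 = 161.

161 orbits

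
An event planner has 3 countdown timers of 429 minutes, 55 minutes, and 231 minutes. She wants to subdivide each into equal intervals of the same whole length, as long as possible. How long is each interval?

The interval must divide each timer length; the longest such is the gcd.
429 = 3 × 11 × 13
55 = 5 × 11
231 = 3 × 7 × 11
gcd(429, 55, 231) = 11.

11 minutes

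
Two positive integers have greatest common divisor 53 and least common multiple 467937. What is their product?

For any two positive integers, gcd × lcm = product = 53 × 467937 = 24800661.

24800661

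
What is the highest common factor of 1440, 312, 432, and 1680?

24

1440 = 2^5 × 3^2 × 5
312 = 2^3 × 3 × 13
432 = 2^4 × 3^3
1680 = 2^4 × 3 × 5 × 7
gcd(1440, 312, 432, 1680) = 2^3 × 3 = 24.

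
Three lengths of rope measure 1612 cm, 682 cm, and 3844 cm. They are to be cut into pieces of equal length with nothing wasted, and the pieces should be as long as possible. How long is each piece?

62 cm

Each piece length must divide every original length, so the longest possible is gcd(1612, 682, 3844).
1612 = 2^2 × 13 × 31
682 = 2 × 11 × 31
3844 = 2^2 × 31^2
gcd(1612, 682, 3844) = 2 × 31 = 62.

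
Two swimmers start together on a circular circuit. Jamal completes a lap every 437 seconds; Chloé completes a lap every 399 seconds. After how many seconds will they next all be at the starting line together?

9177 seconds

They coincide at every common multiple of the periods; the first is the LCM.
437 = 19 × 23
399 = 3 × 7 × 19
LCM(437, 399) = 3 × 7 × 19 × 23 = 9177.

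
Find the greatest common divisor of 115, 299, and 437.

115 = 5 × 23
299 = 13 × 23
437 = 19 × 23
gcd(115, 299, 437) = 23.

23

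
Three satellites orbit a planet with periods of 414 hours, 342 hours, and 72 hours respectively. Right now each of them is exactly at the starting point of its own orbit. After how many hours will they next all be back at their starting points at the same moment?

31464 hours

They coincide at every common multiple of the periods; the first is the LCM.
414 = 2 × 3^2 × 23
342 = 2 × 3^2 × 19
72 = 2^3 × 3^2
LCM(414, 342, 72) = 2^3 × 3^2 × 19 × 23 = 31464.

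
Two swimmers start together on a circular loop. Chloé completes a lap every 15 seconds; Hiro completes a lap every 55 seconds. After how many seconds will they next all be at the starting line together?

They coincide at every common multiple of the periods; the first is the LCM.
15 = 3 × 5
55 = 5 × 11
LCM(15, 55) = 3 × 5 × 11 = 165.

165 seconds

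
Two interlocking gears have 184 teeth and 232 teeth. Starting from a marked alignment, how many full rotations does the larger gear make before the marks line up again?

23 rotations

All finish a whole number of cycles simultaneously at t = LCM of the periods.
184 = 2^3 × 23
232 = 2^3 × 29
LCM(184, 232) = 2^3 × 23 × 29 = 5336.
Rotations for period 232: 5336 / 232 = 23.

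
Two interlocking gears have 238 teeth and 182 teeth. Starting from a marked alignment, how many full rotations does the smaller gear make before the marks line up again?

17 rotations

All finish a whole number of cycles simultaneously at t = LCM of the periods.
238 = 2 × 7 × 17
182 = 2 × 7 × 13
LCM(238, 182) = 2 × 7 × 13 × 17 = 3094.
Rotations for period 182: 3094 / 182 = 17.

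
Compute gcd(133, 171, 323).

19

133 = 7 × 19
171 = 3^2 × 19
323 = 17 × 19
gcd(133, 171, 323) = 19.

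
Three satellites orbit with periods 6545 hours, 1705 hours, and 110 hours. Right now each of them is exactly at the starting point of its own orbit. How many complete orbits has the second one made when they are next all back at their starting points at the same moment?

238 orbits

All finish a whole number of cycles simultaneously at t = LCM of the periods.
6545 = 5 × 7 × 11 × 17
1705 = 5 × 11 × 31
110 = 2 × 5 × 11
LCM(6545, 1705, 110) = 2 × 5 × 7 × 11 × 17 × 31 = 405790.
Orbits for period 1705: 405790 / 1705 = 238.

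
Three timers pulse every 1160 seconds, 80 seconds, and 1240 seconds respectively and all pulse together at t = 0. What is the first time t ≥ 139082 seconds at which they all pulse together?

143840 seconds

Joint pulses occur at multiples of LCM(1160, 80, 1240).
1160 = 2^3 × 5 × 29
80 = 2^4 × 5
1240 = 2^3 × 5 × 31
LCM(1160, 80, 1240) = 2^4 × 5 × 29 × 31 = 71920.
Smallest multiple of 71920 that is ≥ 139082: ⌈139082/71920⌉ × 71920 = 2 × 71920 = 143840.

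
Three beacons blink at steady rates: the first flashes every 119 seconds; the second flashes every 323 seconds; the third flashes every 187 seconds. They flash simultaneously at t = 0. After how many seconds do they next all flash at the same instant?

24871 seconds

We need the least common multiple of the intervals.
119 = 7 × 17
323 = 17 × 19
187 = 11 × 17
LCM(119, 323, 187) = 7 × 11 × 17 × 19 = 24871.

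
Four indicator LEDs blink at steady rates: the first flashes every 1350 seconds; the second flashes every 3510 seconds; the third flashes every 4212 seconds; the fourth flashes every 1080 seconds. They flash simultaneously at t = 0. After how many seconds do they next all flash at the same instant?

210600 seconds

They coincide at every common multiple of the periods; the first is the LCM.
1350 = 2 × 3^3 × 5^2
3510 = 2 × 3^3 × 5 × 13
4212 = 2^2 × 3^4 × 13
1080 = 2^3 × 3^3 × 5
LCM(1350, 3510, 4212, 1080) = 2^3 × 3^4 × 5^2 × 13 = 210600.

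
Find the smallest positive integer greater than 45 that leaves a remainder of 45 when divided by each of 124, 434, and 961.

26953

N − 45 must be a common multiple of 124, 434, and 961.
124 = 2^2 × 31
434 = 2 × 7 × 31
961 = 31^2
LCM(124, 434, 961) = 2^2 × 7 × 31^2 = 26908.
Smallest N > 45 is LCM + 45 = 26908 + 45 = 26953.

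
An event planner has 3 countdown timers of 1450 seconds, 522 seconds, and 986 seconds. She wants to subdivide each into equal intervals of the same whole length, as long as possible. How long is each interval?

The interval must divide each timer length; the longest such is the gcd.
1450 = 2 × 5^2 × 29
522 = 2 × 3^2 × 29
986 = 2 × 17 × 29
gcd(1450, 522, 986) = 2 × 29 = 58.

58 seconds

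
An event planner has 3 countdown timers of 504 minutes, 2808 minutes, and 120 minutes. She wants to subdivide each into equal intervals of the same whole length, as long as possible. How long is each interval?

24 minutes

The interval must divide each timer length; the longest such is the gcd.
504 = 2^3 × 3^2 × 7
2808 = 2^3 × 3^3 × 13
120 = 2^3 × 3 × 5
gcd(504, 2808, 120) = 2^3 × 3 = 24.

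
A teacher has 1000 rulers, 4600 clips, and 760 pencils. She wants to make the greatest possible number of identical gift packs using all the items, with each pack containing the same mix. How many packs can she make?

The pack count must divide each quantity, so the greatest is gcd(1000, 4600, 760).
1000 = 2^3 × 5^3
4600 = 2^3 × 5^2 × 23
760 = 2^3 × 5 × 19
gcd(1000, 4600, 760) = 2^3 × 5 = 40.

40 packs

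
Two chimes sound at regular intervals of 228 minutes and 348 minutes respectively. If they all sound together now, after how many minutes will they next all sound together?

6612 minutes

They coincide at every common multiple of the periods; the first is the LCM.
228 = 2^2 × 3 × 19
348 = 2^2 × 3 × 29
LCM(228, 348) = 2^2 × 3 × 19 × 29 = 6612.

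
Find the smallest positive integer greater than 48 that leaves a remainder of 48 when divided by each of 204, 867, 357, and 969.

N − 48 must be a common multiple of 204, 867, 357, and 969.
204 = 2^2 × 3 × 17
867 = 3 × 17^2
357 = 3 × 7 × 17
969 = 3 × 17 × 19
LCM(204, 867, 357, 969) = 2^2 × 3 × 7 × 17^2 × 19 = 461244.
Smallest N > 48 is LCM + 48 = 461244 + 48 = 461292.

461292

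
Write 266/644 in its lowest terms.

19/46

266 = 2 × 7 × 19
644 = 2^2 × 7 × 23
gcd(266, 644) = 2 × 7 = 14.
Divide numerator and denominator by 14: 266/644 = 19/46.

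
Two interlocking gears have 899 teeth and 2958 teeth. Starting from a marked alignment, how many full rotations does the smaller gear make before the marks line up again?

All finish a whole number of cycles simultaneously at t = LCM of the periods.
899 = 29 × 31
2958 = 2 × 3 × 17 × 29
LCM(899, 2958) = 2 × 3 × 17 × 29 × 31 = 91698.
Rotations for period 899: 91698 / 899 = 102.

102 rotations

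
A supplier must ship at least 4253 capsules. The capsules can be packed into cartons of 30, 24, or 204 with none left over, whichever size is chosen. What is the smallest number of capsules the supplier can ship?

6120

The number of capsules must be a common multiple of 30, 24, and 204, so a multiple of their LCM.
30 = 2 × 3 × 5
24 = 2^3 × 3
204 = 2^2 × 3 × 17
LCM(30, 24, 204) = 2^3 × 3 × 5 × 17 = 2040.
Smallest multiple of 2040 that is ≥ 4253: ⌈4253/2040⌉ × 2040 = 3 × 2040 = 6120.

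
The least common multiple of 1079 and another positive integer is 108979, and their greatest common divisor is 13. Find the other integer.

1313

gcd × lcm = product of the two integers, so the other integer is (13 × 108979) / 1079 = 1313.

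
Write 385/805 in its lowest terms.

385 = 5 × 7 × 11
805 = 5 × 7 × 23
gcd(385, 805) = 5 × 7 = 35.
Divide numerator and denominator by 35: 385/805 = 11/23.

11/23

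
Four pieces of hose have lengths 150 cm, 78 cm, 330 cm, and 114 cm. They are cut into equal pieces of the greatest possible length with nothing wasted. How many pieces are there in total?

112

Piece length = gcd(150, 78, 330, 114).
150 = 2 × 3 × 5^2
78 = 2 × 3 × 13
330 = 2 × 3 × 5 × 11
114 = 2 × 3 × 19
gcd(150, 78, 330, 114) = 2 × 3 = 6.
Total pieces = 150/6 + 78/6 + 330/6 + 114/6 = 25 + 13 + 55 + 19 = 112.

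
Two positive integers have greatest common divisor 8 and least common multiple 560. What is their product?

4480

For any two positive integers, gcd × lcm = product = 8 × 560 = 4480.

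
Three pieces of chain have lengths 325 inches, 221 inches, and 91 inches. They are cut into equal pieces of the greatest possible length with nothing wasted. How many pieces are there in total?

Piece length = gcd(325, 221, 91).
325 = 5^2 × 13
221 = 13 × 17
91 = 7 × 13
gcd(325, 221, 91) = 13.
Total pieces = 325/13 + 221/13 + 91/13 = 25 + 17 + 7 = 49.

49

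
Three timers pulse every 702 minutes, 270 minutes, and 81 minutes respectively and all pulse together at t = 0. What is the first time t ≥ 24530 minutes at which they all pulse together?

31590 minutes

Joint pulses occur at multiples of LCM(702, 270, 81).
702 = 2 × 3^3 × 13
270 = 2 × 3^3 × 5
81 = 3^4
LCM(702, 270, 81) = 2 × 3^4 × 5 × 13 = 10530.
Smallest multiple of 10530 that is ≥ 24530: ⌈24530/10530⌉ × 10530 = 3 × 10530 = 31590.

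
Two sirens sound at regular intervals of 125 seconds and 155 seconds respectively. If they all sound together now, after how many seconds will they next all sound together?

The first simultaneous occurrence is after LCM of the individual periods.
125 = 5^3
155 = 5 × 31
LCM(125, 155) = 5^3 × 31 = 3875.

3875 seconds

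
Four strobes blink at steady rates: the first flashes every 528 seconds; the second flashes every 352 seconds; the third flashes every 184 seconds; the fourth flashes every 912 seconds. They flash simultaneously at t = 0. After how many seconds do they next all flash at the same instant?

461472 seconds

We need the least common multiple of the intervals.
528 = 2^4 × 3 × 11
352 = 2^5 × 11
184 = 2^3 × 23
912 = 2^4 × 3 × 19
LCM(528, 352, 184, 912) = 2^5 × 3 × 11 × 19 × 23 = 461472.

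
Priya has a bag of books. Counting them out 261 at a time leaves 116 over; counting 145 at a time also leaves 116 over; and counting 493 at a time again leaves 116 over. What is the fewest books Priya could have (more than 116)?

N − 116 must be a common multiple of 261, 145, and 493.
261 = 3^2 × 29
145 = 5 × 29
493 = 17 × 29
LCM(261, 145, 493) = 3^2 × 5 × 17 × 29 = 22185.
Smallest N > 116 is LCM + 116 = 22185 + 116 = 22301.

22301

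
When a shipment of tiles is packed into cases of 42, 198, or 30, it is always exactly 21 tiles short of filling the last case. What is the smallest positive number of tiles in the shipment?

6909

Being 21 short of a full case of size k means N ≡ −21 (mod k), i.e. N + 21 is a multiple of each size.
42 = 2 × 3 × 7
198 = 2 × 3^2 × 11
30 = 2 × 3 × 5
LCM(42, 198, 30) = 2 × 3^2 × 5 × 7 × 11 = 6930.
Smallest positive N is 6930 − 21 = 6909.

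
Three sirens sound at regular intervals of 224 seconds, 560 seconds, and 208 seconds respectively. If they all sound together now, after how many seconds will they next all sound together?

The first simultaneous occurrence is after LCM of the individual periods.
224 = 2^5 × 7
560 = 2^4 × 5 × 7
208 = 2^4 × 13
LCM(224, 560, 208) = 2^5 × 5 × 7 × 13 = 14560.

14560 seconds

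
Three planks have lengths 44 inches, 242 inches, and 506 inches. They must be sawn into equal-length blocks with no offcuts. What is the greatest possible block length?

The block length must divide every plank, so the greatest is gcd(44, 242, 506).
44 = 2^2 × 11
242 = 2 × 11^2
506 = 2 × 11 × 23
gcd(44, 242, 506) = 2 × 11 = 22.

22 inches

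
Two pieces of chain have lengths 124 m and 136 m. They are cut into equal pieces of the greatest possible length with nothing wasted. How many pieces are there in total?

65

Piece length = gcd(124, 136).
124 = 2^2 × 31
136 = 2^3 × 17
gcd(124, 136) = 2^2 = 4.
Total pieces = 124/4 + 136/4 = 31 + 34 = 65.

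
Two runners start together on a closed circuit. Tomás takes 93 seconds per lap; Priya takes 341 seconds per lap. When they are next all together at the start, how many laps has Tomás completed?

All finish a whole number of cycles simultaneously at t = LCM of the periods.
93 = 3 × 31
341 = 11 × 31
LCM(93, 341) = 3 × 11 × 31 = 1023.
Laps for period 93: 1023 / 93 = 11.

11 laps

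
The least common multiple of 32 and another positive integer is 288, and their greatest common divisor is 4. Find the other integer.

gcd × lcm = product of the two integers, so the other integer is (4 × 288) / 32 = 36.

36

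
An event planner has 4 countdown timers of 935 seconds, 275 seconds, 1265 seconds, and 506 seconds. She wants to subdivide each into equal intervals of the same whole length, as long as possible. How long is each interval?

The interval must divide each timer length; the longest such is the gcd.
935 = 5 × 11 × 17
275 = 5^2 × 11
1265 = 5 × 11 × 23
506 = 2 × 11 × 23
gcd(935, 275, 1265, 506) = 11.

11 seconds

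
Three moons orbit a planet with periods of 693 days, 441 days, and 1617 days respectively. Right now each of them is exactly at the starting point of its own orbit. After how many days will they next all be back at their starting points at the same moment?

We need the least common multiple of the intervals.
693 = 3^2 × 7 × 11
441 = 3^2 × 7^2
1617 = 3 × 7^2 × 11
LCM(693, 441, 1617) = 3^2 × 7^2 × 11 = 4851.

4851 days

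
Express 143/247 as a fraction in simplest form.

11/19

143 = 11 × 13
247 = 13 × 19
gcd(143, 247) = 13.
Divide numerator and denominator by 13: 143/247 = 11/19.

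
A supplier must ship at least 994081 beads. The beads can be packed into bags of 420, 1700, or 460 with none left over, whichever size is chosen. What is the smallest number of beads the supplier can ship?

The number of beads must be a common multiple of 420, 1700, and 460, so a multiple of their LCM.
420 = 2^2 × 3 × 5 × 7
1700 = 2^2 × 5^2 × 17
460 = 2^2 × 5 × 23
LCM(420, 1700, 460) = 2^2 × 3 × 5^2 × 7 × 17 × 23 = 821100.
Smallest multiple of 821100 that is ≥ 994081: ⌈994081/821100⌉ × 821100 = 2 × 821100 = 1642200.

1642200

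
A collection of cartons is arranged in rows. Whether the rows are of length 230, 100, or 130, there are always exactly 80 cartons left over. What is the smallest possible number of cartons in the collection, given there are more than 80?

N − 80 must be a common multiple of 230, 100, and 130.
230 = 2 × 5 × 23
100 = 2^2 × 5^2
130 = 2 × 5 × 13
LCM(230, 100, 130) = 2^2 × 5^2 × 13 × 23 = 29900.
Smallest N > 80 is LCM + 80 = 29900 + 80 = 29980.

29980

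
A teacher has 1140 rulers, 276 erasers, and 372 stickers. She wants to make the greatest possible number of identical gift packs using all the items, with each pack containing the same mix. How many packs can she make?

The pack count must divide each quantity, so the greatest is gcd(1140, 276, 372).
1140 = 2^2 × 3 × 5 × 19
276 = 2^2 × 3 × 23
372 = 2^2 × 3 × 31
gcd(1140, 276, 372) = 2^2 × 3 = 12.

12 packs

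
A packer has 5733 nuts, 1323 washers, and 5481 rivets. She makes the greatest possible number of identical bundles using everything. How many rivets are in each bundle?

Number of bundles = gcd(5733, 1323, 5481).
5733 = 3^2 × 7^2 × 13
1323 = 3^3 × 7^2
5481 = 3^3 × 7 × 29
gcd(5733, 1323, 5481) = 3^2 × 7 = 63.
rivets per bundle = 5481 / 63 = 87.

87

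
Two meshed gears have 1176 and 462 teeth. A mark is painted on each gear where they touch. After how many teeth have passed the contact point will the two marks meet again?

The first simultaneous occurrence is after LCM of the individual periods.
1176 = 2^3 × 3 × 7^2
462 = 2 × 3 × 7 × 11
LCM(1176, 462) = 2^3 × 3 × 7^2 × 11 = 12936.

12936 teeth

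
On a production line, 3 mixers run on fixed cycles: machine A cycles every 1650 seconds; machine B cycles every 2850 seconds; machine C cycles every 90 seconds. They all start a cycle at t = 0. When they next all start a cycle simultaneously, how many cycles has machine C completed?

All finish a whole number of cycles simultaneously at t = LCM of the periods.
1650 = 2 × 3 × 5^2 × 11
2850 = 2 × 3 × 5^2 × 19
90 = 2 × 3^2 × 5
LCM(1650, 2850, 90) = 2 × 3^2 × 5^2 × 11 × 19 = 94050.
Cycles for period 90: 94050 / 90 = 1045.

1045 cycles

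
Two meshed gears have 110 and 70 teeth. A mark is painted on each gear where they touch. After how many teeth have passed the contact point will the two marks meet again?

We need the least common multiple of the intervals.
110 = 2 × 5 × 11
70 = 2 × 5 × 7
LCM(110, 70) = 2 × 5 × 7 × 11 = 770.

770 teeth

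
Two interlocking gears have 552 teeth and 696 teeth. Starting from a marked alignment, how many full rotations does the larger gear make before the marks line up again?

They are all back at their starting positions together after one LCM of the periods.
552 = 2^3 × 3 × 23
696 = 2^3 × 3 × 29
LCM(552, 696) = 2^3 × 3 × 23 × 29 = 16008.
Rotations for period 696: 16008 / 696 = 23.

23 rotations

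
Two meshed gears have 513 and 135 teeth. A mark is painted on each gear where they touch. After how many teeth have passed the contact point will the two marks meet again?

The first simultaneous occurrence is after LCM of the individual periods.
513 = 3^3 × 19
135 = 3^3 × 5
LCM(513, 135) = 3^3 × 5 × 19 = 2565.

2565 teeth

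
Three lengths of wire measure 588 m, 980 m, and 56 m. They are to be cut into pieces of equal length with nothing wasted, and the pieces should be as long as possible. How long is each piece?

Each piece length must divide every original length, so the longest possible is gcd(588, 980, 56).
588 = 2^2 × 3 × 7^2
980 = 2^2 × 5 × 7^2
56 = 2^3 × 7
gcd(588, 980, 56) = 2^2 × 7 = 28.

28 m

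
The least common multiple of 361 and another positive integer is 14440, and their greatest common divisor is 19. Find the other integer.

760

gcd × lcm = product of the two integers, so the other integer is (19 × 14440) / 361 = 760.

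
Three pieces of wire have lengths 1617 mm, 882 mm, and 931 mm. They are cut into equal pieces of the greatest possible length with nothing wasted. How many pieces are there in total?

70

Piece length = gcd(1617, 882, 931).
1617 = 3 × 7^2 × 11
882 = 2 × 3^2 × 7^2
931 = 7^2 × 19
gcd(1617, 882, 931) = 7^2 = 49.
Total pieces = 1617/49 + 882/49 + 931/49 = 33 + 18 + 19 = 70.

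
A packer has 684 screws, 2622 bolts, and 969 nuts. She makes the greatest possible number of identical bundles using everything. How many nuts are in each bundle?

Number of bundles = gcd(684, 2622, 969).
684 = 2^2 × 3^2 × 19
2622 = 2 × 3 × 19 × 23
969 = 3 × 17 × 19
gcd(684, 2622, 969) = 3 × 19 = 57.
nuts per bundle = 969 / 57 = 17.

17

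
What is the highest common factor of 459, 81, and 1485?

459 = 3^3 × 17
81 = 3^4
1485 = 3^3 × 5 × 11
gcd(459, 81, 1485) = 3^3 = 27.

27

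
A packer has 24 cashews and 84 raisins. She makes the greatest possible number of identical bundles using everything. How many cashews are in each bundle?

Number of bundles = gcd(24, 84).
24 = 2^3 × 3
84 = 2^2 × 3 × 7
gcd(24, 84) = 2^2 × 3 = 12.
cashews per bundle = 24 / 12 = 2.

2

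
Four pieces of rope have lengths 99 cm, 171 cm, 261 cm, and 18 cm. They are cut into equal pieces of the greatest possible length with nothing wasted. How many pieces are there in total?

61

Piece length = gcd(99, 171, 261, 18).
99 = 3^2 × 11
171 = 3^2 × 19
261 = 3^2 × 29
18 = 2 × 3^2
gcd(99, 171, 261, 18) = 3^2 = 9.
Total pieces = 99/9 + 171/9 + 261/9 + 18/9 = 11 + 19 + 29 + 2 = 61.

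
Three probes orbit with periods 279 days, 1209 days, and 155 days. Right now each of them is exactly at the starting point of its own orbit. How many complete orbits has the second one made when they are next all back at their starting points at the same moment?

15 orbits

All finish a whole number of cycles simultaneously at t = LCM of the periods.
279 = 3^2 × 31
1209 = 3 × 13 × 31
155 = 5 × 31
LCM(279, 1209, 155) = 3^2 × 5 × 13 × 31 = 18135.
Orbits for period 1209: 18135 / 1209 = 15.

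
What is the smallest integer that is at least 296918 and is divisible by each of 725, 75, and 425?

The integer must be a common multiple of 725, 75, and 425, so a multiple of their LCM.
725 = 5^2 × 29
75 = 3 × 5^2
425 = 5^2 × 17
LCM(725, 75, 425) = 3 × 5^2 × 17 × 29 = 36975.
Smallest multiple of 36975 that is ≥ 296918: ⌈296918/36975⌉ × 36975 = 9 × 36975 = 332775.

332775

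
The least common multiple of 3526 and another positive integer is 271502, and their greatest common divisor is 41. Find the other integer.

3157

gcd × lcm = product of the two integers, so the other integer is (41 × 271502) / 3526 = 3157.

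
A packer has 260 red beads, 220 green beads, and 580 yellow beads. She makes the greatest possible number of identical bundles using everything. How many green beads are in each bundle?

11

Number of bundles = gcd(260, 220, 580).
260 = 2^2 × 5 × 13
220 = 2^2 × 5 × 11
580 = 2^2 × 5 × 29
gcd(260, 220, 580) = 2^2 × 5 = 20.
green beads per bundle = 220 / 20 = 11.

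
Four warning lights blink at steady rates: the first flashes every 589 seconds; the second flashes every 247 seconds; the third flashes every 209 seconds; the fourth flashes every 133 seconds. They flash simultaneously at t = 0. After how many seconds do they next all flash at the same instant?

They coincide at every common multiple of the periods; the first is the LCM.
589 = 19 × 31
247 = 13 × 19
209 = 11 × 19
133 = 7 × 19
LCM(589, 247, 209, 133) = 7 × 11 × 13 × 19 × 31 = 589589.

589589 seconds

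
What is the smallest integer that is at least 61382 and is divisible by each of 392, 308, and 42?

The integer must be a common multiple of 392, 308, and 42, so a multiple of their LCM.
392 = 2^3 × 7^2
308 = 2^2 × 7 × 11
42 = 2 × 3 × 7
LCM(392, 308, 42) = 2^3 × 3 × 7^2 × 11 = 12936.
Smallest multiple of 12936 that is ≥ 61382: ⌈61382/12936⌉ × 12936 = 5 × 12936 = 64680.

64680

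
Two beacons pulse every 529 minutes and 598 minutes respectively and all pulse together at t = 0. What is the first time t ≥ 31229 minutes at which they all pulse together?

Joint pulses occur at multiples of LCM(529, 598).
529 = 23^2
598 = 2 × 13 × 23
LCM(529, 598) = 2 × 13 × 23^2 = 13754.
Smallest multiple of 13754 that is ≥ 31229: ⌈31229/13754⌉ × 13754 = 3 × 13754 = 41262.

41262 minutes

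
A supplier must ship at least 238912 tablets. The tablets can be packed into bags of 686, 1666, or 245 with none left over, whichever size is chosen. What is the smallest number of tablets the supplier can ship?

291550

The number of tablets must be a common multiple of 686, 1666, and 245, so a multiple of their LCM.
686 = 2 × 7^3
1666 = 2 × 7^2 × 17
245 = 5 × 7^2
LCM(686, 1666, 245) = 2 × 5 × 7^3 × 17 = 58310.
Smallest multiple of 58310 that is ≥ 238912: ⌈238912/58310⌉ × 58310 = 5 × 58310 = 291550.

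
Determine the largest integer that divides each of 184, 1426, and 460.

184 = 2^3 × 23
1426 = 2 × 23 × 31
460 = 2^2 × 5 × 23
gcd(184, 1426, 460) = 2 × 23 = 46.

46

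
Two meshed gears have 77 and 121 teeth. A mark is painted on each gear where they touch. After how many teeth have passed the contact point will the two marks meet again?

They coincide at every common multiple of the periods; the first is the LCM.
77 = 7 × 11
121 = 11^2
LCM(77, 121) = 7 × 11^2 = 847.

847 teeth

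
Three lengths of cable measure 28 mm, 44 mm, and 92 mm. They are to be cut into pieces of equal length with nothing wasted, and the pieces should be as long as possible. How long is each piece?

Each piece length must divide every original length, so the longest possible is gcd(28, 44, 92).
28 = 2^2 × 7
44 = 2^2 × 11
92 = 2^2 × 23
gcd(28, 44, 92) = 2^2 = 4.

4 mm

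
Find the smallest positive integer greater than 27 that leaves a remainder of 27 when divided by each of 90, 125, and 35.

N − 27 must be a common multiple of 90, 125, and 35.
90 = 2 × 3^2 × 5
125 = 5^3
35 = 5 × 7
LCM(90, 125, 35) = 2 × 3^2 × 5^3 × 7 = 15750.
Smallest N > 27 is LCM + 27 = 15750 + 27 = 15777.

15777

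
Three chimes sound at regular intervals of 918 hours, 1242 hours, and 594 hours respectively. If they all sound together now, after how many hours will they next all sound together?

232254 hours

We need the least common multiple of the intervals.
918 = 2 × 3^3 × 17
1242 = 2 × 3^3 × 23
594 = 2 × 3^3 × 11
LCM(918, 1242, 594) = 2 × 3^3 × 11 × 17 × 23 = 232254.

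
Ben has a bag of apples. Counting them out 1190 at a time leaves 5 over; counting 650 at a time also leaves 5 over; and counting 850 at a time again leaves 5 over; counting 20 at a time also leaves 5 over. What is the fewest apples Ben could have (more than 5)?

N − 5 must be a common multiple of 1190, 650, 850, and 20.
1190 = 2 × 5 × 7 × 17
650 = 2 × 5^2 × 13
850 = 2 × 5^2 × 17
20 = 2^2 × 5
LCM(1190, 650, 850, 20) = 2^2 × 5^2 × 7 × 13 × 17 = 154700.
Smallest N > 5 is LCM + 5 = 154700 + 5 = 154705.

154705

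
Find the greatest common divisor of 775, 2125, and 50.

775 = 5^2 × 31
2125 = 5^3 × 17
50 = 2 × 5^2
gcd(775, 2125, 50) = 5^2 = 25.

25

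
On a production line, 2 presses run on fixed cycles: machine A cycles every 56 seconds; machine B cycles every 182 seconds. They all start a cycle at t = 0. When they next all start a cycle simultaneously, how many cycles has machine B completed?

4 cycles

All finish a whole number of cycles simultaneously at t = LCM of the periods.
56 = 2^3 × 7
182 = 2 × 7 × 13
LCM(56, 182) = 2^3 × 7 × 13 = 728.
Cycles for period 182: 728 / 182 = 4.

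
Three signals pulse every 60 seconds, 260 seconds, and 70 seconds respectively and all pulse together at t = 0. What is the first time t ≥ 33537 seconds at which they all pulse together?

38220 seconds

Joint pulses occur at multiples of LCM(60, 260, 70).
60 = 2^2 × 3 × 5
260 = 2^2 × 5 × 13
70 = 2 × 5 × 7
LCM(60, 260, 70) = 2^2 × 3 × 5 × 7 × 13 = 5460.
Smallest multiple of 5460 that is ≥ 33537: ⌈33537/5460⌉ × 5460 = 7 × 5460 = 38220.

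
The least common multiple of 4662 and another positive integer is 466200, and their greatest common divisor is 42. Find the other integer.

4200

gcd × lcm = product of the two integers, so the other integer is (42 × 466200) / 4662 = 4200.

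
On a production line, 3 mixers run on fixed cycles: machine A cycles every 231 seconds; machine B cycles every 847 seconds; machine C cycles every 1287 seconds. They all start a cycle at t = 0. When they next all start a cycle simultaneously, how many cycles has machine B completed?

The first common completion time is the LCM of the periods.
231 = 3 × 7 × 11
847 = 7 × 11^2
1287 = 3^2 × 11 × 13
LCM(231, 847, 1287) = 3^2 × 7 × 11^2 × 13 = 99099.
Cycles for period 847: 99099 / 847 = 117.

117 cycles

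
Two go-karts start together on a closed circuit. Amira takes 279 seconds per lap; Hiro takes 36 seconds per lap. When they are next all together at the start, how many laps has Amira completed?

4 laps

All finish a whole number of cycles simultaneously at t = LCM of the periods.
279 = 3^2 × 31
36 = 2^2 × 3^2
LCM(279, 36) = 2^2 × 3^2 × 31 = 1116.
Laps for period 279: 1116 / 279 = 4.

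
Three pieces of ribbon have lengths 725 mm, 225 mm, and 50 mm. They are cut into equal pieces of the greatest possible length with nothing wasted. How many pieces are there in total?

Piece length = gcd(725, 225, 50).
725 = 5^2 × 29
225 = 3^2 × 5^2
50 = 2 × 5^2
gcd(725, 225, 50) = 5^2 = 25.
Total pieces = 725/25 + 225/25 + 50/25 = 29 + 9 + 2 = 40.

40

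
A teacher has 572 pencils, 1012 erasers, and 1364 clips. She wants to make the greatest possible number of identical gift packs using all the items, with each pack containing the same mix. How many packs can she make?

44 packs

The pack count must divide each quantity, so the greatest is gcd(572, 1012, 1364).
572 = 2^2 × 11 × 13
1012 = 2^2 × 11 × 23
1364 = 2^2 × 11 × 31
gcd(572, 1012, 1364) = 2^2 × 11 = 44.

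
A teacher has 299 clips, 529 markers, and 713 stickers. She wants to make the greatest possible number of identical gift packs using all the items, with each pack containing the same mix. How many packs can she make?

The pack count must divide each quantity, so the greatest is gcd(299, 529, 713).
299 = 13 × 23
529 = 23^2
713 = 23 × 31
gcd(299, 529, 713) = 23.

23 packs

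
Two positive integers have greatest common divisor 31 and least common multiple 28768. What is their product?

891808

For any two positive integers, gcd × lcm = product = 31 × 28768 = 891808.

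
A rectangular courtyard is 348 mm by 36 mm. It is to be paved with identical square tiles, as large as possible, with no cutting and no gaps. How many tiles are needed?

Tile side = gcd(348, 36).
348 = 2^2 × 3 × 29
36 = 2^2 × 3^2
gcd(348, 36) = 2^2 × 3 = 12.
Tiles: (348/12) × (36/12) = 29 × 3 = 87.

87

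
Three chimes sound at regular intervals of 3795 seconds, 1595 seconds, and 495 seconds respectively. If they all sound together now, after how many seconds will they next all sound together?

We need the least common multiple of the intervals.
3795 = 3 × 5 × 11 × 23
1595 = 5 × 11 × 29
495 = 3^2 × 5 × 11
LCM(3795, 1595, 495) = 3^2 × 5 × 11 × 23 × 29 = 330165.

330165 seconds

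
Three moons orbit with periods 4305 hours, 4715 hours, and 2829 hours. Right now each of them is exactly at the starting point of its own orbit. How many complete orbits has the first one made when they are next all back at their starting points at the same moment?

They are all back at their starting positions together after one LCM of the periods.
4305 = 3 × 5 × 7 × 41
4715 = 5 × 23 × 41
2829 = 3 × 23 × 41
LCM(4305, 4715, 2829) = 3 × 5 × 7 × 23 × 41 = 99015.
Orbits for period 4305: 99015 / 4305 = 23.

23 orbits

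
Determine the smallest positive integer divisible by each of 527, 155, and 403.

527 = 17 × 31
155 = 5 × 31
403 = 13 × 31
LCM(527, 155, 403) = 5 × 13 × 17 × 31 = 34255.

34255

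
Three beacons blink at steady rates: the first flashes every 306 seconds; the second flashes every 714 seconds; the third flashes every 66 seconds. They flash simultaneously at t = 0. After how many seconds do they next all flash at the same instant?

23562 seconds

We need the least common multiple of the intervals.
306 = 2 × 3^2 × 17
714 = 2 × 3 × 7 × 17
66 = 2 × 3 × 11
LCM(306, 714, 66) = 2 × 3^2 × 7 × 11 × 17 = 23562.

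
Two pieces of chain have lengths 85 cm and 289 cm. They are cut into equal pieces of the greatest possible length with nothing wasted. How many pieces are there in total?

Piece length = gcd(85, 289).
85 = 5 × 17
289 = 17^2
gcd(85, 289) = 17.
Total pieces = 85/17 + 289/17 = 5 + 17 = 22.

22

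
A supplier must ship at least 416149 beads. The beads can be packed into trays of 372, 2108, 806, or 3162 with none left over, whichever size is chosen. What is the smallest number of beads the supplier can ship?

493272

The number of beads must be a common multiple of 372, 2108, 806, and 3162, so a multiple of their LCM.
372 = 2^2 × 3 × 31
2108 = 2^2 × 17 × 31
806 = 2 × 13 × 31
3162 = 2 × 3 × 17 × 31
LCM(372, 2108, 806, 3162) = 2^2 × 3 × 13 × 17 × 31 = 82212.
Smallest multiple of 82212 that is ≥ 416149: ⌈416149/82212⌉ × 82212 = 6 × 82212 = 493272.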